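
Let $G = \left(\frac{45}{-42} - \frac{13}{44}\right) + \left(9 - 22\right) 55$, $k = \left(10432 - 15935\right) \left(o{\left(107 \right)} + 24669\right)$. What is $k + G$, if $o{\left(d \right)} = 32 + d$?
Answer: $- \frac{42047895233}{308} \approx -1.3652 \cdot 10^{8}$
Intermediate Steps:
$k = -136518424$ ($k = \left(10432 - 15935\right) \left(\left(32 + 107\right) + 24669\right) = - 5503 \left(139 + 24669\right) = \left(-5503\right) 24808 = -136518424$)
$G = - \frac{220641}{308}$ ($G = \left(45 \left(- \frac{1}{42}\right) - \frac{13}{44}\right) - 715 = \left(- \frac{15}{14} - \frac{13}{44}\right) - 715 = - \frac{421}{308} - 715 = - \frac{220641}{308} \approx -716.37$)
$k + G = -136518424 - \frac{220641}{308} = - \frac{42047895233}{308}$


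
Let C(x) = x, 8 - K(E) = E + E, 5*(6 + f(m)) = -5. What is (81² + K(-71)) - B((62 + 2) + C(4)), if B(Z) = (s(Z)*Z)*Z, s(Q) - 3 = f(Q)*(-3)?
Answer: -104265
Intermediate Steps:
f(m) = -7 (f(m) = -6 + (⅕)*(-5) = -6 - 1 = -7)
K(E) = 8 - 2*E (K(E) = 8 - (E + E) = 8 - 2*E)
s(Q) = 24 (s(Q) = 3 - 7*(-3) = 3 + 21 = 24)
B(Z) = 24*Z² (B(Z) = (24*Z)*Z = 24*Z²)
(81² + K(-71)) - B((62 + 2) + C(4)) = (81² + (8 - 2*(-71))) - 24*((62 + 2) + 4)² = (6561 + (8 + 142)) - 24*(64 + 4)² = (6561 + 150) - 24*68² = 6711 - 24*4624 = 6711 - 1*110976 = 6711 - 110976 = -104265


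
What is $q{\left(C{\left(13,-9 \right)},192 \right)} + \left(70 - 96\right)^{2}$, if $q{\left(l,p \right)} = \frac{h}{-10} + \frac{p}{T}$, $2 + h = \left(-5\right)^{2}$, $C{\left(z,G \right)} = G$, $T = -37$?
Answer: $\frac{247349}{370} \approx 668.51$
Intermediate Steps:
$h = 23$ ($h = -2 + \left(-5\right)^{2} = -2 + 25 = 23$)
$q{\left(l,p \right)} = - \frac{23}{10} - \frac{p}{37}$ ($q{\left(l,p \right)} = \frac{23}{-10} + \frac{p}{-37} = 23 \left(- \frac{1}{10}\right) + p \left(- \frac{1}{37}\right) = - \frac{23}{10} - \frac{p}{37}$)
$q{\left(C{\left(13,-9 \right)},192 \right)} + \left(70 - 96\right)^{2} = \left(- \frac{23}{10} - \frac{192}{37}\right) + \left(70 - 96\right)^{2} = \left(- \frac{23}{10} - \frac{192}{37}\right) + \left(-26\right)^{2} = - \frac{2771}{370} + 676 = \frac{247349}{370}$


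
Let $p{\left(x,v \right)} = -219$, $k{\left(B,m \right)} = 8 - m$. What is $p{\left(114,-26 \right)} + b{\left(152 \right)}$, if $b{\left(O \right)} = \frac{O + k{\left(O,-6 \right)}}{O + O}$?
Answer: $- \frac{33205}{152} \approx -218.45$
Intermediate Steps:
$b{\left(O \right)} = \frac{14 + O}{2 O}$ ($b{\left(O \right)} = \frac{O + \left(8 - -6\right)}{O + O} = \frac{O + \left(8 + 6\right)}{2 O} = \left(O + 14\right) \frac{1}{2 O} = \left(14 + O\right) \frac{1}{2 O} = \frac{14 + O}{2 O}$)
$p{\left(114,-26 \right)} + b{\left(152 \right)} = -219 + \frac{14 + 152}{2 \cdot 152} = -219 + \frac{1}{2} \cdot \frac{1}{152} \cdot 166 = -219 + \frac{83}{152} = - \frac{33205}{152}$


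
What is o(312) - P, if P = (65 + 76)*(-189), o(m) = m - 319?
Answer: 26642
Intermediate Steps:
o(m) = -319 + m
P = -26649 (P = 141*(-189) = -26649)
o(312) - P = (-319 + 312) - 1*(-26649) = -7 + 26649 = 26642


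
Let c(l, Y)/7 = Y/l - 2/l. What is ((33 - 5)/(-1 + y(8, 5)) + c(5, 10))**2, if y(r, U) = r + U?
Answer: 41209/225 ≈ 183.15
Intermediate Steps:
y(r, U) = U + r
c(l, Y) = -14/l + 7*Y/l (c(l, Y) = 7*(Y/l - 2/l) = 7*(-2/l + Y/l) = -14/l + 7*Y/l)
((33 - 5)/(-1 + y(8, 5)) + c(5, 10))**2 = ((33 - 5)/(-1 + (5 + 8)) + 7*(-2 + 10)/5)**2 = (28/(-1 + 13) + 7*(1/5)*8)**2 = (28/12 + 56/5)**2 = (28*(1/12) + 56/5)**2 = (7/3 + 56/5)**2 = (203/15)**2 = 41209/225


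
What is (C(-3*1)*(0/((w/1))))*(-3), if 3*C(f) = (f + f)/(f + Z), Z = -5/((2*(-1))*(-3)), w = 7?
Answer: 0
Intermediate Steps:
Z = -⅚ (Z = -5/((-2*(-3))) = -5/6 = -5*⅙ = -⅚ ≈ -0.83333)
C(f) = 2*f/(3*(-⅚ + f)) (C(f) = ((f + f)/(f - ⅚))/3 = ((2*f)/(-⅚ + f))/3 = (2*f/(-⅚ + f))/3 = 2*f/(3*(-⅚ + f)))
(C(-3*1)*(0/((w/1))))*(-3) = ((4*(-3*1)/(-5 + 6*(-3*1)))*(0/((7/1))))*(-3) = ((4*(-3)/(-5 + 6*(-3)))*(0/((7*1))))*(-3) = ((4*(-3)/(-5 - 18))*(0/7))*(-3) = ((4*(-3)/(-23))*(0*(⅐)))*(-3) = ((4*(-3)*(-1/23))*0)*(-3) = ((12/23)*0)*(-3) = 0*(-3) = 0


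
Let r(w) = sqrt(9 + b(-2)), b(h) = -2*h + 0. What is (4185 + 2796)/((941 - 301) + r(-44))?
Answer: 1489280/136529 - 2327*sqrt(13)/136529 ≈ 10.847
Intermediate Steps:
b(h) = -2*h
r(w) = sqrt(13) (r(w) = sqrt(9 - 2*(-2)) = sqrt(9 + 4) = sqrt(13))
(4185 + 2796)/((941 - 301) + r(-44)) = (4185 + 2796)/((941 - 301) + sqrt(13)) = 6981/(640 + sqrt(13))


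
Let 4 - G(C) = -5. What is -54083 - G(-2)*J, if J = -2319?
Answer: -33212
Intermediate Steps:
G(C) = 9 (G(C) = 4 - 1*(-5) = 4 + 5 = 9)
-54083 - G(-2)*J = -54083 - 9*(-2319) = -54083 - 1*(-20871) = -54083 + 20871 = -33212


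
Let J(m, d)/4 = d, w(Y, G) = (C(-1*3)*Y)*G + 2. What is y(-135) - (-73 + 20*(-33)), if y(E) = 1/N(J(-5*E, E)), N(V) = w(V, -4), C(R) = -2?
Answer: 3165093/4318 ≈ 733.00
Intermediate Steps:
w(Y, G) = 2 - 2*G*Y (w(Y, G) = (-2*Y)*G + 2 = -2*G*Y + 2 = 2 - 2*G*Y)
J(m, d) = 4*d
N(V) = 2 + 8*V (N(V) = 2 - 2*(-4)*V = 2 + 8*V)
y(E) = 1/(2 + 32*E) (y(E) = 1/(2 + 8*(4*E)) = 1/(2 + 32*E))
y(-135) - (-73 + 20*(-33)) = 1/(2*(1 + 16*(-135))) - (-73 + 20*(-33)) = 1/(2*(1 - 2160)) - (-73 - 660) = (½)/(-2159) - 1*(-733) = (½)*(-1/2159) + 733 = -1/4318 + 733 = 3165093/4318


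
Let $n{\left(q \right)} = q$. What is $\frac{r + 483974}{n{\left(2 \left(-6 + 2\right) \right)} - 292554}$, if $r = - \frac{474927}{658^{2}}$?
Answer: $- \frac{209542844009}{126668813768} \approx -1.6543$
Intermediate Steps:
$r = - \frac{474927}{432964} \approx -1.0969$
$\frac{r + 483974}{n{\left(2 \left(-6 + 2\right) \right)} - 292554} = \frac{- \frac{474927}{432964} + 483974}{2 \left(-6 + 2\right) - 292554} = \frac{209542844009}{432964 \left(2 \left(-4\right) - 292554\right)} = \frac{209542844009}{432964 \left(-8 - 292554\right)} = \frac{209542844009}{432964 \left(-292562\right)} = \frac{209542844009}{432964} \left(- \frac{1}{292562}\right) = - \frac{209542844009}{126668813768}$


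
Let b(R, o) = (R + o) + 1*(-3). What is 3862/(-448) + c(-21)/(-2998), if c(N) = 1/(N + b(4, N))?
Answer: -118677217/13766816 ≈ -8.6205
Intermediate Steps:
b(R, o) = -3 + R + o (b(R, o) = (R + o) - 3 = -3 + R + o)
c(N) = 1/(1 + 2*N) (c(N) = 1/(N + (-3 + 4 + N)) = 1/(N + (1 + N)) = 1/(1 + 2*N))
3862/(-448) + c(-21)/(-2998) = 3862/(-448) + 1/((1 + 2*(-21))*(-2998)) = 3862*(-1/448) - 1/2998/(1 - 42) = -1931/224 - 1/2998/(-41) = -1931/224 - 1/41*(-1/2998) = -1931/224 + 1/122918 = -118677217/13766816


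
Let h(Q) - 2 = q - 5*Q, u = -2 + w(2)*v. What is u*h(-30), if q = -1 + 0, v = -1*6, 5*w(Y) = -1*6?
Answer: 3926/5 ≈ 785.20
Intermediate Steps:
w(Y) = -6/5 (w(Y) = (-1*6)/5 = (⅕)*(-6) = -6/5)
v = -6
q = -1
u = 26/5 (u = -2 - 6/5*(-6) = -2 + 36/5 = 26/5 ≈ 5.2000)
h(Q) = 1 - 5*Q (h(Q) = 2 + (-1 - 5*Q) = 1 - 5*Q)
u*h(-30) = 26*(1 - 5*(-30))/5 = 26*(1 + 150)/5 = (26/5)*151 = 3926/5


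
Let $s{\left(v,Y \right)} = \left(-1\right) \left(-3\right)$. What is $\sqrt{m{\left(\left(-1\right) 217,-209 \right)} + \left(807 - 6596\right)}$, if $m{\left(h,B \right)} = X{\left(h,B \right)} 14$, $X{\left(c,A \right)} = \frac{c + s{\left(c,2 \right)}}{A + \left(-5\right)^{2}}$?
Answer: $\frac{3 i \sqrt{1357230}}{46} \approx 75.978 i$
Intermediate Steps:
$s{\left(v,Y \right)} = 3$
$X{\left(c,A \right)} = \frac{3 + c}{25 + A}$ ($X{\left(c,A \right)} = \frac{c + 3}{A + \left(-5\right)^{2}} = \frac{3 + c}{A + 25} = \frac{3 + c}{25 + A}$)
$m{\left(h,B \right)} = \frac{14 \left(3 + h\right)}{25 + B}$ ($m{\left(h,B \right)} = \frac{3 + h}{25 + B} 14 = \frac{14 \left(3 + h\right)}{25 + B}$)
$\sqrt{m{\left(\left(-1\right) 217,-209 \right)} + \left(807 - 6596\right)} = \sqrt{\frac{14 \left(3 - 217\right)}{25 - 209} + \left(807 - 6596\right)} = \sqrt{\frac{14 \left(3 - 217\right)}{-184} + \left(807 - 6596\right)} = \sqrt{14 \left(- \frac{1}{184}\right) \left(-214\right) - 5789} = \sqrt{\frac{749}{46} - 5789} = \sqrt{- \frac{265545}{46}} = \frac{3 i \sqrt{1357230}}{46}$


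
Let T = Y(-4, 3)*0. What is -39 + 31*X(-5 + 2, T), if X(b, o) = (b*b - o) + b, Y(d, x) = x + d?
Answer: 147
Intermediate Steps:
Y(d, x) = d + x
T = 0 (T = (-4 + 3)*0 = -1*0 = 0)
X(b, o) = b + b² - o (X(b, o) = (b² - o) + b = b + b² - o)
-39 + 31*X(-5 + 2, T) = -39 + 31*((-5 + 2) + (-5 + 2)² - 1*0) = -39 + 31*(-3 + (-3)² + 0) = -39 + 31*(-3 + 9 + 0) = -39 + 31*6 = -39 + 186 = 147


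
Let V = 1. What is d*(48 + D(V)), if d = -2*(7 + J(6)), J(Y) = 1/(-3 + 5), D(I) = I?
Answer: -735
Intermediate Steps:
J(Y) = 1/2
d = -15 (d = -2*(7 + 1/2) = -2*15/2 = -15)
d*(48 + D(V)) = -15*(48 + 1) = -15*49 = -735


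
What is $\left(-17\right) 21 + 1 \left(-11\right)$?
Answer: $-368$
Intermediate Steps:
$\left(-17\right) 21 + 1 \left(-11\right) = -357 - 11 = -368$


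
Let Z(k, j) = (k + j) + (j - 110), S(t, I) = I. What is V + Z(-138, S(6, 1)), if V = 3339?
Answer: 3093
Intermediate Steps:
Z(k, j) = -110 + k + 2*j (Z(k, j) = (j + k) + (-110 + j) = -110 + k + 2*j)
V + Z(-138, S(6, 1)) = 3339 + (-110 - 138 + 2*1) = 3339 + (-110 - 138 + 2) = 3339 - 246 = 3093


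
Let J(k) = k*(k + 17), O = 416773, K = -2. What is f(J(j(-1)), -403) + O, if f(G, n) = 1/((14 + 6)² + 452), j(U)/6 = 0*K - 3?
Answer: 355090597/852 ≈ 4.1677e+5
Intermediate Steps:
j(U) = -18 (j(U) = 6*(0*(-2) - 3) = 6*(0 - 3) = 6*(-3) = -18)
J(k) = k*(17 + k)
f(G, n) = 1/852 (f(G, n) = 1/(20² + 452) = 1/(400 + 452) = 1/852)
f(J(j(-1)), -403) + O = 1/852 + 416773 = 355090597/852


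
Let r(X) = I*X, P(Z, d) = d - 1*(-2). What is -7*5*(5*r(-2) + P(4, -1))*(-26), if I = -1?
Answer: 10010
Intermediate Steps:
P(Z, d) = 2 + d (P(Z, d) = d + 2 = 2 + d)
r(X) = -X
-7*5*(5*r(-2) + P(4, -1))*(-26) = -7*5*(5*(-1*(-2)) + (2 - 1))*(-26) = -7*5*(5*2 + 1)*(-26) = -7*5*(10 + 1)*(-26) = -7*5*11*(-26) = -385*(-26) = 10010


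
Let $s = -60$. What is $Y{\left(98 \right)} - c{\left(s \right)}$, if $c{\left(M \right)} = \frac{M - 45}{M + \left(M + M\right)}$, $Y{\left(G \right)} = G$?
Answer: $\frac{1169}{12} \approx 97.417$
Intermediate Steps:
$c{\left(M \right)} = \frac{-45 + M}{3 M}$ ($c{\left(M \right)} = \frac{-45 + M}{M + 2 M} = \frac{-45 + M}{3 M}$)
$Y{\left(98 \right)} - c{\left(s \right)} = 98 - \frac{-45 - 60}{3 \left(-60\right)} = 98 - \frac{1}{3} \left(- \frac{1}{60}\right) \left(-105\right) = 98 - \frac{7}{12} = \frac{1169}{12}$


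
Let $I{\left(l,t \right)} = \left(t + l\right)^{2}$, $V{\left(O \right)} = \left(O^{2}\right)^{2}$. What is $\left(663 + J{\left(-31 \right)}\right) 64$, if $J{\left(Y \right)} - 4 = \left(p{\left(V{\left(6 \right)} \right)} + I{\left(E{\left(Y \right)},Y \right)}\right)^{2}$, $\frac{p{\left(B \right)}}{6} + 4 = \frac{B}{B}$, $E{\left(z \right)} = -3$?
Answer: $82925504$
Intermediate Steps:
$V{\left(O \right)} = O^{4}$
$I{\left(l,t \right)} = \left(l + t\right)^{2}$
$p{\left(B \right)} = -18$ ($p{\left(B \right)} = -24 + 6 \frac{B}{B} = -24 + 6 \cdot 1 = -24 + 6 = -18$)
$J{\left(Y \right)} = 4 + \left(-18 + \left(-3 + Y\right)^{2}\right)^{2}$
$\left(663 + J{\left(-31 \right)}\right) 64 = \left(663 + \left(4 + \left(-18 + \left(-3 - 31\right)^{2}\right)^{2}\right)\right) 64 = \left(663 + \left(4 + \left(-18 + \left(-34\right)^{2}\right)^{2}\right)\right) 64 = \left(663 + \left(4 + \left(-18 + 1156\right)^{2}\right)\right) 64 = \left(663 + \left(4 + 1138^{2}\right)\right) 64 = \left(663 + \left(4 + 1295044\right)\right) 64 = \left(663 + 1295048\right) 64 = 1295711 \cdot 64 = 82925504$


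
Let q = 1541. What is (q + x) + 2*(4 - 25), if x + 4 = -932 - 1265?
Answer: -702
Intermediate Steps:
x = -2201 (x = -4 + (-932 - 1265) = -4 - 2197 = -2201)
(q + x) + 2*(4 - 25) = (1541 - 2201) + 2*(4 - 25) = -660 + 2*(-21) = -660 - 42 = -702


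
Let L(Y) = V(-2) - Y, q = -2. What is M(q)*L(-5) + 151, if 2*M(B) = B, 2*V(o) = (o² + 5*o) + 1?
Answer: 297/2 ≈ 148.50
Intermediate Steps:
V(o) = ½ + o²/2 + 5*o/2 (V(o) = ((o² + 5*o) + 1)/2 = (1 + o² + 5*o)/2 = ½ + o²/2 + 5*o/2)
L(Y) = -5/2 - Y (L(Y) = (½ + (½)*(-2)² + (5/2)*(-2)) - Y = (½ + (½)*4 - 5) - Y = (½ + 2 - 5) - Y = -5/2 - Y)
M(B) = B/2
M(q)*L(-5) + 151 = ((½)*(-2))*(-5/2 - 1*(-5)) + 151 = -(-5/2 + 5) + 151 = -1*5/2 + 151 = -5/2 + 151 = 297/2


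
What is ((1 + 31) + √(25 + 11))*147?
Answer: 5586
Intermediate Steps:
((1 + 31) + √(25 + 11))*147 = (32 + √36)*147 = (32 + 6)*147 = 38*147 = 5586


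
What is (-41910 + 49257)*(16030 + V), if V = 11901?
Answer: 205209057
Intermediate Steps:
(-41910 + 49257)*(16030 + V) = (-41910 + 49257)*(16030 + 11901) = 7347*27931 = 205209057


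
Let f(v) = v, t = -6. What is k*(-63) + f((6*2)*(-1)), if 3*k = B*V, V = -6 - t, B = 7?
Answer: -12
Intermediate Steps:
V = 0 (V = -6 - 1*(-6) = -6 + 6 = 0)
k = 0 (k = (7*0)/3 = (⅓)*0 = 0)
k*(-63) + f((6*2)*(-1)) = 0*(-63) + (6*2)*(-1) = 0 + 12*(-1) = 0 - 12 = -12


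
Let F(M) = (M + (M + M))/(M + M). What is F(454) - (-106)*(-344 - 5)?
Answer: -73985/2 ≈ -36993.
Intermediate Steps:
F(M) = 3/2 (F(M) = (M + 2*M)/((2*M)) = (3*M)*(1/(2*M)) = 3/2)
F(454) - (-106)*(-344 - 5) = 3/2 - (-106)*(-344 - 5) = 3/2 - (-106)*(-349) = 3/2 - 1*36994 = 3/2 - 36994 = -73985/2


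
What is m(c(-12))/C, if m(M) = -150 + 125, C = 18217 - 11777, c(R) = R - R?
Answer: -5/1288 ≈ -0.0038820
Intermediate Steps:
c(R) = 0
C = 6440
m(M) = -25
m(c(-12))/C = -25/6440 = -25*1/6440 = -5/1288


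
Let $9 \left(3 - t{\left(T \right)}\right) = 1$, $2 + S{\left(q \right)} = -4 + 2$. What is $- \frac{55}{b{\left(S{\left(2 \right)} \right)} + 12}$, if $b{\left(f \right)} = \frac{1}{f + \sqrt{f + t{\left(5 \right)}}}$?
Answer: $- \frac{33220}{7107} - \frac{55 i \sqrt{10}}{7107} \approx -4.6743 - 0.024472 i$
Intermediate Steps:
$S{\left(q \right)} = -4$ ($S{\left(q \right)} = -2 + \left(-4 + 2\right) = -2 - 2 = -4$)
$t{\left(T \right)} = \frac{26}{9}$ ($t{\left(T \right)} = 3 - \frac{1}{9} = \frac{26}{9}$)
$b{\left(f \right)} = \frac{1}{f + \sqrt{\frac{26}{9} + f}}$ ($b{\left(f \right)} = \frac{1}{f + \sqrt{f + \frac{26}{9}}} = \frac{1}{f + \sqrt{\frac{26}{9} + f}}$)
$- \frac{55}{b{\left(S{\left(2 \right)} \right)} + 12} = - \frac{55}{\frac{3}{\sqrt{26 + 9 \left(-4\right)} + 3 \left(-4\right)} + 12} = - \frac{55}{\frac{3}{\sqrt{26 - 36} - 12} + 12} = - \frac{55}{\frac{3}{\sqrt{-10} - 12} + 12} = - \frac{55}{\frac{3}{i \sqrt{10} - 12} + 12} = - \frac{55}{\frac{3}{-12 + i \sqrt{10}} + 12} = - \frac{55}{12 + \frac{3}{-12 + i \sqrt{10}}}$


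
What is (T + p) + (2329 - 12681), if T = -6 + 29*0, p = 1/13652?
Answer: -141407415/13652 ≈ -10358.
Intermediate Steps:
p = 1/13652 ≈ 7.3249e-5
T = -6 (T = -6 + 0 = -6)
(T + p) + (2329 - 12681) = (-6 + 1/13652) + (2329 - 12681) = -81911/13652 - 10352 = -141407415/13652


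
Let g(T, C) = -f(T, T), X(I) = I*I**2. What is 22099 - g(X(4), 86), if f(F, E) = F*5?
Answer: 22419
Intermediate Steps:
f(F, E) = 5*F
X(I) = I**3
g(T, C) = -5*T
22099 - g(X(4), 86) = 22099 - (-5)*4**3 = 22099 - (-5)*64 = 22099 - 1*(-320) = 22099 + 320 = 22419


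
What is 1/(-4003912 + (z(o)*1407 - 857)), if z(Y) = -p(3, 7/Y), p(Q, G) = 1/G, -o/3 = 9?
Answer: -1/3999342 ≈ -2.5004e-7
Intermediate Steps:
o = -27 (o = -3*9 = -27)
z(Y) = -Y/7 (z(Y) = -1/(7/Y) = -Y/7)
1/(-4003912 + (z(o)*1407 - 857)) = 1/(-4003912 + (-⅐*(-27)*1407 - 857)) = 1/(-4003912 + ((27/7)*1407 - 857)) = 1/(-4003912 + (5427 - 857)) = 1/(-4003912 + 4570) = 1/(-3999342) = -1/3999342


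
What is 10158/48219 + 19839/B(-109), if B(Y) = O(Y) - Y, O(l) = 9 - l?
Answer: 319640869/3648571 ≈ 87.607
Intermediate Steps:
B(Y) = 9 - 2*Y (B(Y) = (9 - Y) - Y = 9 - 2*Y)
10158/48219 + 19839/B(-109) = 10158/48219 + 19839/(9 - 2*(-109)) = 10158*(1/48219) + 19839/(9 + 218) = 3386/16073 + 19839/227 = 319640869/3648571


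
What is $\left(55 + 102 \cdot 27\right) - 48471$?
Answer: $-45662$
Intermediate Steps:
$\left(55 + 102 \cdot 27\right) - 48471 = \left(55 + 2754\right) - 48471 = 2809 - 48471 = -45662$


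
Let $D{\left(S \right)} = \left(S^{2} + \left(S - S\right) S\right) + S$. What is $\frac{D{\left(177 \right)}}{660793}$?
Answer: $\frac{31506}{660793} \approx 0.047679$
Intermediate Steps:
$D{\left(S \right)} = S + S^{2}$ ($D{\left(S \right)} = \left(S^{2} + 0 S\right) + S = \left(S^{2} + 0\right) + S = S^{2} + S = S + S^{2}$)
$\frac{D{\left(177 \right)}}{660793} = \frac{177 \left(1 + 177\right)}{660793} = 177 \cdot 178 \cdot \frac{1}{660793} = 31506 \cdot \frac{1}{660793} = \frac{31506}{660793}$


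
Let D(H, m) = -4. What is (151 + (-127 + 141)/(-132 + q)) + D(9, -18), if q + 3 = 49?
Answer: 6314/43 ≈ 146.84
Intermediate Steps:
q = 46 (q = -3 + 49 = 46)
(151 + (-127 + 141)/(-132 + q)) + D(9, -18) = (151 + (-127 + 141)/(-132 + 46)) - 4 = (151 + 14/(-86)) - 4 = (151 + 14*(-1/86)) - 4 = (151 - 7/43) - 4 = 6486/43 - 4 = 6314/43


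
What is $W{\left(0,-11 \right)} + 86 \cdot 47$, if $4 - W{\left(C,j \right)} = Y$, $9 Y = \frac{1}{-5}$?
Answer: $\frac{182071}{45} \approx 4046.0$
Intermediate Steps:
$Y = - \frac{1}{45}$ ($Y = \frac{1}{9 \left(-5\right)} = \frac{1}{9} \left(- \frac{1}{5}\right) = - \frac{1}{45} \approx -0.022222$)
$W{\left(C,j \right)} = \frac{181}{45}$ ($W{\left(C,j \right)} = 4 - - \frac{1}{45} = 4 + \frac{1}{45} = \frac{181}{45}$)
$W{\left(0,-11 \right)} + 86 \cdot 47 = \frac{181}{45} + 86 \cdot 47 = \frac{181}{45} + 4042 = \frac{182071}{45}$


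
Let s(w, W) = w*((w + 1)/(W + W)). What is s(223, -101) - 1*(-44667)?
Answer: 4486391/101 ≈ 44420.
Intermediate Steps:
s(w, W) = w*(1 + w)/(2*W) (s(w, W) = w*((1 + w)/((2*W))) = w*((1 + w)*(1/(2*W))) = w*((1 + w)/(2*W)) = w*(1 + w)/(2*W))
s(223, -101) - 1*(-44667) = (½)*223*(1 + 223)/(-101) - 1*(-44667) = (½)*223*(-1/101)*224 + 44667 = -24976/101 + 44667 = 4486391/101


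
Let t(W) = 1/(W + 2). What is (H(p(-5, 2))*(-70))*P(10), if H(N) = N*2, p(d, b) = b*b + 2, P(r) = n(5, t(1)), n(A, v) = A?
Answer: -4200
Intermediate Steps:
t(W) = 1/(2 + W)
P(r) = 5
p(d, b) = 2 + b² (p(d, b) = b² + 2 = 2 + b²)
H(N) = 2*N
(H(p(-5, 2))*(-70))*P(10) = ((2*(2 + 2²))*(-70))*5 = ((2*(2 + 4))*(-70))*5 = ((2*6)*(-70))*5 = (12*(-70))*5 = -840*5 = -4200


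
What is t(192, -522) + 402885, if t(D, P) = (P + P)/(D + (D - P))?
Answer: 60835461/151 ≈ 4.0288e+5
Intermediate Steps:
t(D, P) = 2*P/(-P + 2*D) (t(D, P) = (2*P)/(-P + 2*D) = 2*P/(-P + 2*D))
t(192, -522) + 402885 = 2*(-522)/(-1*(-522) + 2*192) + 402885 = 2*(-522)/(522 + 384) + 402885 = 2*(-522)/906 + 402885 = 2*(-522)*(1/906) + 402885 = -174/151 + 402885 = 60835461/151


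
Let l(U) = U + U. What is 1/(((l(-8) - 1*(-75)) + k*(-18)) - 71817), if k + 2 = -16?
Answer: -1/71434 ≈ -1.3999e-5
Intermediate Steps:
l(U) = 2*U
k = -18 (k = -2 - 16 = -18)
1/(((l(-8) - 1*(-75)) + k*(-18)) - 71817) = 1/(((2*(-8) - 1*(-75)) - 18*(-18)) - 71817) = 1/(((-16 + 75) + 324) - 71817) = 1/((59 + 324) - 71817) = 1/(383 - 71817) = 1/(-71434) = -1/71434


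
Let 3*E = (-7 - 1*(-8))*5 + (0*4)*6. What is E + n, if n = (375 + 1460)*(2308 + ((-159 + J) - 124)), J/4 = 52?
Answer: 12292670/3 ≈ 4.0976e+6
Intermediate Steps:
J = 208 (J = 4*52 = 208)
E = 5/3 (E = ((-7 - 1*(-8))*5 + (0*4)*6)/3 = ((-7 + 8)*5 + 0*6)/3 = (1*5 + 0)/3 = (5 + 0)/3 = (⅓)*5 = 5/3 ≈ 1.6667)
n = 4097555 (n = (375 + 1460)*(2308 + ((-159 + 208) - 124)) = 1835*(2308 + (49 - 124)) = 1835*(2308 - 75) = 1835*2233 = 4097555)
E + n = 5/3 + 4097555 = 12292670/3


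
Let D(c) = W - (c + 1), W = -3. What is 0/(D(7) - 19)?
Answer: 0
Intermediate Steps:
D(c) = -4 - c (D(c) = -3 - (c + 1) = -3 - (1 + c) = -3 + (-1 - c) = -4 - c)
0/(D(7) - 19) = 0/((-4 - 1*7) - 19) = 0/((-4 - 7) - 19) = 0/(-11 - 19) = 0/(-30) = 0*(-1/30) = 0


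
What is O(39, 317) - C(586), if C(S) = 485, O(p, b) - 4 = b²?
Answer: 100008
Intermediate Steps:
O(p, b) = 4 + b²
O(39, 317) - C(586) = (4 + 317²) - 1*485 = (4 + 100489) - 485 = 100493 - 485 = 100008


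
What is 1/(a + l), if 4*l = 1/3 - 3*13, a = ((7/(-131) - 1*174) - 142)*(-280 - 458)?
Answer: 393/91662443 ≈ 4.2875e-6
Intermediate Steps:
a = 30555414/131 (a = ((7*(-1/131) - 174) - 142)*(-738) = ((-7/131 - 174) - 142)*(-738) = (-22801/131 - 142)*(-738) = -41403/131*(-738) = 30555414/131 ≈ 2.3325e+5)
l = -29/3 (l = (1/3 - 3*13)/4 = (⅓ - 39)/4 = (¼)*(-116/3) = -29/3 ≈ -9.6667)
1/(a + l) = 1/(30555414/131 - 29/3) = 1/(91662443/393) = 393/91662443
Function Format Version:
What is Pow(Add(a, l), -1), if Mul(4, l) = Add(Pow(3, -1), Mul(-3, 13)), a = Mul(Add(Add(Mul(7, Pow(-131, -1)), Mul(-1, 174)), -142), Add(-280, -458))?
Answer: Rational(393, 91662443) ≈ 4.2875e-6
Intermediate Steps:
a = Rational(30555414, 131) (a = Mul(Add(Add(Mul(7, Rational(-1, 131)), -174), -142), -738) = Mul(Add(Add(Rational(-7, 131), -174), -142), -738) = Mul(Add(Rational(-22801, 131), -142), -738) = Mul(Rational(-41403, 131), -738) = Rational(30555414, 131) ≈ 2.3325e+5)
l = Rational(-29, 3) (l = Mul(Rational(1, 4), Add(Pow(3, -1), Mul(-3, 13))) = Mul(Rational(1, 4), Add(Rational(1, 3), -39)) = Mul(Rational(1, 4), Rational(-116, 3)) = Rational(-29, 3) ≈ -9.6667)
Pow(Add(a, l), -1) = Pow(Add(Rational(30555414, 131), Rational(-29, 3)), -1) = Pow(Rational(91662443, 393), -1) = Rational(393, 91662443)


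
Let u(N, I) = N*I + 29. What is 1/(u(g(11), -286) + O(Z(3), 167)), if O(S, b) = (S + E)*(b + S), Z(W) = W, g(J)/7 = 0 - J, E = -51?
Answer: 1/13891 ≈ 7.1989e-5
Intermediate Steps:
g(J) = -7*J (g(J) = 7*(0 - J) = 7*(-J) = -7*J)
O(S, b) = (-51 + S)*(S + b) (O(S, b) = (S - 51)*(b + S) = (-51 + S)*(S + b))
u(N, I) = 29 + I*N (u(N, I) = I*N + 29 = 29 + I*N)
1/(u(g(11), -286) + O(Z(3), 167)) = 1/((29 - (-2002)*11) + (3² - 51*3 - 51*167 + 3*167)) = 1/((29 - 286*(-77)) + (9 - 153 - 8517 + 501)) = 1/((29 + 22022) - 8160) = 1/(22051 - 8160) = 1/13891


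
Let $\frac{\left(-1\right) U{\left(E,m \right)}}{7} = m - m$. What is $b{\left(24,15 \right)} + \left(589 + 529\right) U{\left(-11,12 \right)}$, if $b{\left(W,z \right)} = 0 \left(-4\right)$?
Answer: $0$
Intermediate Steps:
$b{\left(W,z \right)} = 0$
$U{\left(E,m \right)} = 0$ ($U{\left(E,m \right)} = - 7 \left(m - m\right) = \left(-7\right) 0 = 0$)
$b{\left(24,15 \right)} + \left(589 + 529\right) U{\left(-11,12 \right)} = 0 + \left(589 + 529\right) 0 = 0 + 1118 \cdot 0 = 0 + 0 = 0$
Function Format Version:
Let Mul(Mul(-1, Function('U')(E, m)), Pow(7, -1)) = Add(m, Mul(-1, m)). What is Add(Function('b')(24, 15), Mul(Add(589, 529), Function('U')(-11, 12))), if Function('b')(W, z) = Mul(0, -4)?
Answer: 0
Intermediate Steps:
Function('b')(W, z) = 0
Function('U')(E, m) = 0 (Function('U')(E, m) = Mul(-7, Add(m, Mul(-1, m))) = Mul(-7, 0) = 0)
Add(Function('b')(24, 15), Mul(Add(589, 529), Function('U')(-11, 12))) = Add(0, Mul(Add(589, 529), 0)) = Add(0, Mul(1118, 0)) = Add(0, 0) = 0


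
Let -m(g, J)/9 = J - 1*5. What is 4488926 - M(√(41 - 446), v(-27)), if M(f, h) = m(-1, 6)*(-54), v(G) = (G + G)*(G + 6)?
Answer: 4488440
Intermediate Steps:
m(g, J) = 45 - 9*J (m(g, J) = -9*(J - 1*5) = -9*(J - 5) = -9*(-5 + J) = 45 - 9*J)
v(G) = 2*G*(6 + G) (v(G) = (2*G)*(6 + G) = 2*G*(6 + G))
M(f, h) = 486 (M(f, h) = (45 - 9*6)*(-54) = (45 - 54)*(-54) = -9*(-54) = 486)
4488926 - M(√(41 - 446), v(-27)) = 4488926 - 1*486 = 4488926 - 486 = 4488440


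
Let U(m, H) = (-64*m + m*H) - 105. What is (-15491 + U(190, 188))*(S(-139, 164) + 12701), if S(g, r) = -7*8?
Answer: 100704780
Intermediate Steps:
S(g, r) = -56
U(m, H) = -105 - 64*m + H*m (U(m, H) = (-64*m + H*m) - 105 = -105 - 64*m + H*m)
(-15491 + U(190, 188))*(S(-139, 164) + 12701) = (-15491 + (-105 - 64*190 + 188*190))*(-56 + 12701) = (-15491 + (-105 - 12160 + 35720))*12645 = (-15491 + 23455)*12645 = 7964*12645 = 100704780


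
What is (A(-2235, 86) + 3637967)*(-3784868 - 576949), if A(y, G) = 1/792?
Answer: -4189190626248235/264 ≈ -1.5868e+13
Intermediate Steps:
A(y, G) = 1/792
(A(-2235, 86) + 3637967)*(-3784868 - 576949) = (1/792 + 3637967)*(-3784868 - 576949) = (2881269865/792)*(-4361817) = -4189190626248235/264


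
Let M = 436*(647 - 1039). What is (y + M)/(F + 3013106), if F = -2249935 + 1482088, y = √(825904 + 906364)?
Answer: -170912/2245259 + 2*√433067/2245259 ≈ -0.075535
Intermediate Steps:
y = 2*√433067 (y = √1732268 = 2*√433067 ≈ 1316.2)
F = -767847
M = -170912 (M = 436*(-392) = -170912)
(y + M)/(F + 3013106) = (2*√433067 - 170912)/(-767847 + 3013106) = (-170912 + 2*√433067)/2245259 = (-170912 + 2*√433067)*(1/2245259) = -170912/2245259 + 2*√433067/2245259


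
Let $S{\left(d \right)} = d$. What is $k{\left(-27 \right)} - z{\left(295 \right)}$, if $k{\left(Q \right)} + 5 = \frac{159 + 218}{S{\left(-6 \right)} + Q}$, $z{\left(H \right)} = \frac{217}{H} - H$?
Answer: $\frac{2704774}{9735} \approx 277.84$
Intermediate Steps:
$z{\left(H \right)} = - H + \frac{217}{H}$
$k{\left(Q \right)} = -5 + \frac{377}{-6 + Q}$ ($k{\left(Q \right)} = -5 + \frac{159 + 218}{-6 + Q} = -5 + \frac{377}{-6 + Q}$)
$k{\left(-27 \right)} - z{\left(295 \right)} = \frac{407 - -135}{-6 - 27} - \left(\left(-1\right) 295 + \frac{217}{295}\right) = \frac{407 + 135}{-33} - \left(-295 + 217 \cdot \frac{1}{295}\right) = \left(- \frac{1}{33}\right) 542 - \left(-295 + \frac{217}{295}\right) = - \frac{542}{33} - - \frac{86808}{295} = - \frac{542}{33} + \frac{86808}{295} = \frac{2704774}{9735}$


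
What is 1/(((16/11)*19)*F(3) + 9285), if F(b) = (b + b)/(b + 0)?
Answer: 11/102743 ≈ 0.00010706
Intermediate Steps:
F(b) = 2 (F(b) = (2*b)/b = 2)
1/(((16/11)*19)*F(3) + 9285) = 1/(((16/11)*19)*2 + 9285) = 1/((304/11)*2 + 9285) = 1/(608/11 + 9285) = 1/(102743/11) = 11/102743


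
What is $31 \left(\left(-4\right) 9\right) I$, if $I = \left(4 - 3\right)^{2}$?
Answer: $-1116$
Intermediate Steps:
$I = 1$ ($I = 1^{2} = 1$)
$31 \left(\left(-4\right) 9\right) I = 31 \left(\left(-4\right) 9\right) 1 = 31 \left(-36\right) 1 = \left(-1116\right) 1 = -1116$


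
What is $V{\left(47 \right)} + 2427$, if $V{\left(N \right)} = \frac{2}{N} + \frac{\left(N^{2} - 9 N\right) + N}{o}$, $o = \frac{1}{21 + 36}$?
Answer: $\frac{5024678}{47} \approx 1.0691 \cdot 10^{5}$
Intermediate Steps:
$o = \frac{1}{57} \approx 0.017544$
$V{\left(N \right)} = - 456 N + \frac{2}{N} + 57 N^{2}$ ($V{\left(N \right)} = \frac{2}{N} + \left(\left(N^{2} - 9 N\right) + N\right) \frac{1}{\frac{1}{57}} = \frac{2}{N} + \left(N^{2} - 8 N\right) 57 = \frac{2}{N} + \left(- 456 N + 57 N^{2}\right) = - 456 N + \frac{2}{N} + 57 N^{2}$)
$V{\left(47 \right)} + 2427 = \frac{2 + 57 \cdot 47^{2} \left(-8 + 47\right)}{47} + 2427 = \frac{2 + 57 \cdot 2209 \cdot 39}{47} + 2427 = \frac{2 + 4910607}{47} + 2427 = \frac{1}{47} \cdot 4910609 + 2427 = \frac{4910609}{47} + 2427 = \frac{5024678}{47}$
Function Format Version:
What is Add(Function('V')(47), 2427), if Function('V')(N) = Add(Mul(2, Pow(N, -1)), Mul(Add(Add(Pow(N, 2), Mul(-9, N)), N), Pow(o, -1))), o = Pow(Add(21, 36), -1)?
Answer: Rational(5024678, 47) ≈ 1.0691e+5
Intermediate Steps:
o = Rational(1, 57) (o = Pow(57, -1) = Rational(1, 57) ≈ 0.017544)
Function('V')(N) = Add(Mul(-456, N), Mul(2, Pow(N, -1)), Mul(57, Pow(N, 2))) (Function('V')(N) = Add(Mul(2, Pow(N, -1)), Mul(Add(Add(Pow(N, 2), Mul(-9, N)), N), Pow(Rational(1, 57), -1))) = Add(Mul(2, Pow(N, -1)), Mul(Add(Pow(N, 2), Mul(-8, N)), 57)) = Add(Mul(2, Pow(N, -1)), Add(Mul(-456, N), Mul(57, Pow(N, 2)))) = Add(Mul(-456, N), Mul(2, Pow(N, -1)), Mul(57, Pow(N, 2))))
Add(Function('V')(47), 2427) = Add(Mul(Pow(47, -1), Add(2, Mul(57, Pow(47, 2), Add(-8, 47)))), 2427) = Add(Mul(Rational(1, 47), Add(2, Mul(57, 2209, 39))), 2427) = Add(Mul(Rational(1, 47), Add(2, 4910607)), 2427) = Add(Mul(Rational(1, 47), 4910609), 2427) = Add(Rational(4910609, 47), 2427) = Rational(5024678, 47)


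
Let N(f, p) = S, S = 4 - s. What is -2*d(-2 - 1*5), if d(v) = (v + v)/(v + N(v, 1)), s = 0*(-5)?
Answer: -28/3 ≈ -9.3333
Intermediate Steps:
s = 0
S = 4 (S = 4 - 1*0 = 4 + 0 = 4)
N(f, p) = 4
d(v) = 2*v/(4 + v) (d(v) = (v + v)/(v + 4) = (2*v)/(4 + v) = 2*v/(4 + v))
-2*d(-2 - 1*5) = -4*(-2 - 1*5)/(4 + (-2 - 1*5)) = -4*(-2 - 5)/(4 + (-2 - 5)) = -4*(-7)/(4 - 7) = -4*(-7)/(-3) = -4*(-7)*(-1)/3 = -2*14/3 = -28/3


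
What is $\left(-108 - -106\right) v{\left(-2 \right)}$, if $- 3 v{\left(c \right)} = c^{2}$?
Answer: $\frac{8}{3} \approx 2.6667$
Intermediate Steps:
$v{\left(c \right)} = - \frac{c^{2}}{3}$
$\left(-108 - -106\right) v{\left(-2 \right)} = \left(-108 - -106\right) \left(- \frac{\left(-2\right)^{2}}{3}\right) = \left(-108 + 106\right) \left(\left(- \frac{1}{3}\right) 4\right) = \left(-2\right) \left(- \frac{4}{3}\right) = \frac{8}{3}$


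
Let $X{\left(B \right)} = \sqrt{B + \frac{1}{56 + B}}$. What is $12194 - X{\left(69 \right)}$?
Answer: $12194 - \frac{\sqrt{43130}}{25} \approx 12186.0$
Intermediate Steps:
$12194 - X{\left(69 \right)} = 12194 - \sqrt{\frac{1 + 69 \left(56 + 69\right)}{56 + 69}} = 12194 - \sqrt{\frac{1 + 69 \cdot 125}{125}} = 12194 - \sqrt{\frac{1 + 8625}{125}} = 12194 - \sqrt{\frac{1}{125} \cdot 8626} = 12194 - \sqrt{\frac{8626}{125}} = 12194 - \frac{\sqrt{43130}}{25}$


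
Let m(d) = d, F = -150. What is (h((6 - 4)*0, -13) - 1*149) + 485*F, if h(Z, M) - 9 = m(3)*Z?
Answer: -72890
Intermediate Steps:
h(Z, M) = 9 + 3*Z
(h((6 - 4)*0, -13) - 1*149) + 485*F = ((9 + 3*((6 - 4)*0)) - 1*149) + 485*(-150) = ((9 + 3*(2*0)) - 149) - 72750 = ((9 + 3*0) - 149) - 72750 = ((9 + 0) - 149) - 72750 = (9 - 149) - 72750 = -140 - 72750 = -72890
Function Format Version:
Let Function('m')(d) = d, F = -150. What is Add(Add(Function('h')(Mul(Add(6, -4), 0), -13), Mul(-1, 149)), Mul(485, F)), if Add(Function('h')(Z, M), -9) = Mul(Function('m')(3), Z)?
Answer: -72890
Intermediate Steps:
Function('h')(Z, M) = Add(9, Mul(3, Z))
Add(Add(Function('h')(Mul(Add(6, -4), 0), -13), Mul(-1, 149)), Mul(485, F)) = Add(Add(Add(9, Mul(3, Mul(Add(6, -4), 0))), Mul(-1, 149)), Mul(485, -150)) = Add(Add(Add(9, Mul(3, Mul(2, 0))), -149), -72750) = Add(Add(Add(9, Mul(3, 0)), -149), -72750) = Add(Add(Add(9, 0), -149), -72750) = Add(Add(9, -149), -72750) = Add(-140, -72750) = -72890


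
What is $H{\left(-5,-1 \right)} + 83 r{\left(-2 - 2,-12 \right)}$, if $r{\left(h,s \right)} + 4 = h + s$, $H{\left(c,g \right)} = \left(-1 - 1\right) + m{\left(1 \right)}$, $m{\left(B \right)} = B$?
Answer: $-1661$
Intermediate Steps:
$H{\left(c,g \right)} = -1$ ($H{\left(c,g \right)} = \left(-1 - 1\right) + 1 = -2 + 1 = -1$)
$r{\left(h,s \right)} = -4 + h + s$ ($r{\left(h,s \right)} = -4 + \left(h + s\right) = -4 + h + s$)
$H{\left(-5,-1 \right)} + 83 r{\left(-2 - 2,-12 \right)} = -1 + 83 \left(-4 - 4 - 12\right) = -1 + 83 \left(-20\right) = -1 - 1660 = -1661$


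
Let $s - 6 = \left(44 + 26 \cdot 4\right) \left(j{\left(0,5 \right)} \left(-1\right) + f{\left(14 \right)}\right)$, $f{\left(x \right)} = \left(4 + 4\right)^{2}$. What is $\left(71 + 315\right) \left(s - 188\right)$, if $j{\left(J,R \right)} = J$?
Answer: $3585940$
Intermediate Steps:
$f{\left(x \right)} = 64$ ($f{\left(x \right)} = 8^{2} = 64$)
$s = 9478$ ($s = 6 + \left(44 + 26 \cdot 4\right) \left(0 \left(-1\right) + 64\right) = 6 + \left(44 + 104\right) \left(0 + 64\right) = 6 + 148 \cdot 64 = 6 + 9472 = 9478$)
$\left(71 + 315\right) \left(s - 188\right) = \left(71 + 315\right) \left(9478 - 188\right) = 386 \cdot 9290 = 3585940$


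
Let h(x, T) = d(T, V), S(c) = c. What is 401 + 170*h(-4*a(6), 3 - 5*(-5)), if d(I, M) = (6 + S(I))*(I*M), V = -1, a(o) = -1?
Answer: -161439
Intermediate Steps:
d(I, M) = I*M*(6 + I) (d(I, M) = (6 + I)*(I*M) = I*M*(6 + I))
h(x, T) = -T*(6 + T) (h(x, T) = T*(-1)*(6 + T) = -T*(6 + T))
401 + 170*h(-4*a(6), 3 - 5*(-5)) = 401 + 170*(-(3 - 5*(-5))*(6 + (3 - 5*(-5)))) = 401 + 170*(-(3 + 25)*(6 + (3 + 25))) = 401 + 170*(-1*28*(6 + 28)) = 401 + 170*(-1*28*34) = 401 + 170*(-952) = 401 - 161840 = -161439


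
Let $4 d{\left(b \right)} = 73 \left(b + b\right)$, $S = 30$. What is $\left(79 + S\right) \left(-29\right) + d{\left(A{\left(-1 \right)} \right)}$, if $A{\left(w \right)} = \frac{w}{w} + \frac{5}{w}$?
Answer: $-3307$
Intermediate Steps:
$A{\left(w \right)} = 1 + \frac{5}{w}$
$d{\left(b \right)} = \frac{73 b}{2}$ ($d{\left(b \right)} = \frac{73 \left(b + b\right)}{4} = \frac{73 \cdot 2 b}{4} = \frac{146 b}{4} = \frac{73 b}{2}$)
$\left(79 + S\right) \left(-29\right) + d{\left(A{\left(-1 \right)} \right)} = \left(79 + 30\right) \left(-29\right) + \frac{73 \frac{5 - 1}{-1}}{2} = 109 \left(-29\right) + \frac{73 \left(\left(-1\right) 4\right)}{2} = -3161 + \frac{73}{2} \left(-4\right) = -3161 - 146 = -3307$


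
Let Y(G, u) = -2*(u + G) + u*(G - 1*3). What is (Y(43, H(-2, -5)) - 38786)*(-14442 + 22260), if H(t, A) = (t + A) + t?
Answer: -306575052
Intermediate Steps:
H(t, A) = A + 2*t (H(t, A) = (A + t) + t = A + 2*t)
Y(G, u) = -2*G - 2*u + u*(-3 + G) (Y(G, u) = -2*(G + u) + u*(G - 3) = (-2*G - 2*u) + u*(-3 + G) = -2*G - 2*u + u*(-3 + G))
(Y(43, H(-2, -5)) - 38786)*(-14442 + 22260) = ((-5*(-5 + 2*(-2)) - 2*43 + 43*(-5 + 2*(-2))) - 38786)*(-14442 + 22260) = ((-5*(-5 - 4) - 86 + 43*(-5 - 4)) - 38786)*7818 = ((-5*(-9) - 86 + 43*(-9)) - 38786)*7818 = ((45 - 86 - 387) - 38786)*7818 = (-428 - 38786)*7818 = -39214*7818 = -306575052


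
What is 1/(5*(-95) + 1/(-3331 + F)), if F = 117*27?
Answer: -172/81701 ≈ -0.0021052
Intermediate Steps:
F = 3159
1/(5*(-95) + 1/(-3331 + F)) = 1/(5*(-95) + 1/(-3331 + 3159)) = 1/(-475 + 1/(-172)) = 1/(-475 - 1/172) = 1/(-81701/172) = -172/81701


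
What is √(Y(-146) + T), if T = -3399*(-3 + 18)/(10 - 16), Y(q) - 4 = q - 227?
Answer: √32514/2 ≈ 90.158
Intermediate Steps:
Y(q) = -223 + q (Y(q) = 4 + (q - 227) = 4 + (-227 + q) = -223 + q)
T = 16995/2 (T = -50985/(-6) = -50985*(-1)/6 = -3399*(-5/2) = 16995/2 ≈ 8497.5)
√(Y(-146) + T) = √((-223 - 146) + 16995/2) = √(-369 + 16995/2) = √(16257/2) = √32514/2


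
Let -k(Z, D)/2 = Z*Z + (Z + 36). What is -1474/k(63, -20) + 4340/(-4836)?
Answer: -37879/52884 ≈ -0.71627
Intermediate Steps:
k(Z, D) = -72 - 2*Z - 2*Z**2 (k(Z, D) = -2*(Z*Z + (Z + 36)) = -2*(Z**2 + (36 + Z)) = -2*(36 + Z + Z**2) = -72 - 2*Z - 2*Z**2)
-1474/k(63, -20) + 4340/(-4836) = -1474/(-72 - 2*63 - 2*63**2) + 4340/(-4836) = -1474/(-72 - 126 - 2*3969) + 4340*(-1/4836) = -1474/(-72 - 126 - 7938) - 35/39 = -1474/(-8136) - 35/39 = -1474*(-1/8136) - 35/39 = 737/4068 - 35/39 = -37879/52884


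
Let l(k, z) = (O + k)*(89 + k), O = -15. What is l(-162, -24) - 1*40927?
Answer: -28006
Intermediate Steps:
l(k, z) = (-15 + k)*(89 + k)
l(-162, -24) - 1*40927 = (-1335 + (-162)² + 74*(-162)) - 1*40927 = (-1335 + 26244 - 11988) - 40927 = 12921 - 40927 = -28006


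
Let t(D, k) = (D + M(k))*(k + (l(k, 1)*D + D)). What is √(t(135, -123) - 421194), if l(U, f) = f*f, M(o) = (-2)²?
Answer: 3*I*√44529 ≈ 633.06*I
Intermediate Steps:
M(o) = 4
l(U, f) = f²
t(D, k) = (4 + D)*(k + 2*D) (t(D, k) = (D + 4)*(k + (1²*D + D)) = (4 + D)*(k + (1*D + D)) = (4 + D)*(k + (D + D)) = (4 + D)*(k + 2*D))
√(t(135, -123) - 421194) = √((2*135² + 4*(-123) + 8*135 + 135*(-123)) - 421194) = √((2*18225 - 492 + 1080 - 16605) - 421194) = √((36450 - 492 + 1080 - 16605) - 421194) = √(20433 - 421194) = √(-400761) = 3*I*√44529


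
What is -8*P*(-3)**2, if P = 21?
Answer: -1512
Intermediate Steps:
-8*P*(-3)**2 = -8*21*(-3)**2 = -168*9 = -1512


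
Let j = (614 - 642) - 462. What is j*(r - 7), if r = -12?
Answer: 9310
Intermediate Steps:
j = -490 (j = -28 - 462 = -490)
j*(r - 7) = -490*(-12 - 7) = -490*(-19) = 9310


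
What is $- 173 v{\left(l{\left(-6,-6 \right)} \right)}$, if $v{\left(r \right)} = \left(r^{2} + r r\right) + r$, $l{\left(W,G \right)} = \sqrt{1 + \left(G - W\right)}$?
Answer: $-519$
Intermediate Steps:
$l{\left(W,G \right)} = \sqrt{1 + G - W}$
$v{\left(r \right)} = r + 2 r^{2}$ ($v{\left(r \right)} = \left(r^{2} + r^{2}\right) + r = 2 r^{2} + r = r + 2 r^{2}$)
$- 173 v{\left(l{\left(-6,-6 \right)} \right)} = - 173 \sqrt{1 - 6 - -6} \left(1 + 2 \sqrt{1 - 6 - -6}\right) = - 173 \sqrt{1 - 6 + 6} \left(1 + 2 \sqrt{1 - 6 + 6}\right) = - 173 \sqrt{1} \left(1 + 2 \sqrt{1}\right) = - 173 \cdot 1 \left(1 + 2 \cdot 1\right) = - 173 \cdot 1 \left(1 + 2\right) = - 173 \cdot 1 \cdot 3 = \left(-173\right) 3 = -519$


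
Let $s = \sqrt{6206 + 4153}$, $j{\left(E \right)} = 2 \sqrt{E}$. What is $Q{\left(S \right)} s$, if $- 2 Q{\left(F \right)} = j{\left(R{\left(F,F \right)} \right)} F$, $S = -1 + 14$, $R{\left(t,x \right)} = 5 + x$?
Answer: $- 117 \sqrt{2302} \approx -5613.6$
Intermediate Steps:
$S = 13$
$s = 3 \sqrt{1151}$ ($s = \sqrt{10359} = 3 \sqrt{1151} \approx 101.78$)
$Q{\left(F \right)} = - F \sqrt{5 + F}$ ($Q{\left(F \right)} = - \frac{2 \sqrt{5 + F} F}{2} = - \frac{2 F \sqrt{5 + F}}{2} = - F \sqrt{5 + F}$)
$Q{\left(S \right)} s = \left(-1\right) 13 \sqrt{5 + 13} \cdot 3 \sqrt{1151} = \left(-1\right) 13 \sqrt{18} \cdot 3 \sqrt{1151} = \left(-1\right) 13 \cdot 3 \sqrt{2} \cdot 3 \sqrt{1151} = - 39 \sqrt{2} \cdot 3 \sqrt{1151} = - 117 \sqrt{2302}$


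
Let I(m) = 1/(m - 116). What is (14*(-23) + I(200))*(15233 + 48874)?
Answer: -577967343/28 ≈ -2.0642e+7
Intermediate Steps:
I(m) = 1/(-116 + m)
(14*(-23) + I(200))*(15233 + 48874) = (14*(-23) + 1/(-116 + 200))*(15233 + 48874) = (-322 + 1/84)*64107 = -27047/84*64107 = -577967343/28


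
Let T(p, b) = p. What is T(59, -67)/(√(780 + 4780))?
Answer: 59*√1390/2780 ≈ 0.79125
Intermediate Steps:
T(59, -67)/(√(780 + 4780)) = 59/(√(780 + 4780)) = 59/(√5560) = 59/((2*√1390)) = 59*(√1390/2780) = 59*√1390/2780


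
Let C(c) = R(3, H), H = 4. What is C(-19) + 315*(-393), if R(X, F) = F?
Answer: -123791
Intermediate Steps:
C(c) = 4
C(-19) + 315*(-393) = 4 + 315*(-393) = 4 - 123795 = -123791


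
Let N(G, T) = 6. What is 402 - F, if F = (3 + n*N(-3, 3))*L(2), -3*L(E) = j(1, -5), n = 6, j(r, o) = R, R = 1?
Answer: 415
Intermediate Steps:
j(r, o) = 1
L(E) = -1/3 (L(E) = -1/3*1 = -1/3)
F = -13 (F = (3 + 6*6)*(-1/3) = (3 + 36)*(-1/3) = 39*(-1/3) = -13)
402 - F = 402 - 1*(-13) = 402 + 13 = 415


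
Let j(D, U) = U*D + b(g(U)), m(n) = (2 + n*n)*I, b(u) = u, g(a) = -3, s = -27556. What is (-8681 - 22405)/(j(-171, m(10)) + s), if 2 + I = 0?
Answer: -31086/7325 ≈ -4.2438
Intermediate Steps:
I = -2 (I = -2 + 0 = -2)
m(n) = -4 - 2*n² (m(n) = (2 + n*n)*(-2) = (2 + n²)*(-2) = -4 - 2*n²)
j(D, U) = -3 + D*U (j(D, U) = U*D - 3 = D*U - 3 = -3 + D*U)
(-8681 - 22405)/(j(-171, m(10)) + s) = (-8681 - 22405)/((-3 - 171*(-4 - 2*10²)) - 27556) = -31086/((-3 - 171*(-4 - 2*100)) - 27556) = -31086/((-3 - 171*(-4 - 200)) - 27556) = -31086/((-3 - 171*(-204)) - 27556) = -31086/((-3 + 34884) - 27556) = -31086/(34881 - 27556) = -31086/7325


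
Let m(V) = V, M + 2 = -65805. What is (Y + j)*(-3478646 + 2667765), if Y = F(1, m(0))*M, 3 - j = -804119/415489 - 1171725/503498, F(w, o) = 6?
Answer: 66977627449376181649651/209197880522 ≈ 3.2016e+11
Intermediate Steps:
M = -65807 (M = -2 - 65805 = -65807)
j = 1519304798353/209197880522 (j = 3 - (-804119/415489 - 1171725/503498) = 3 - 1*(-891711156787/209197880522) = 3 + 891711156787/209197880522 = 1519304798353/209197880522 ≈ 7.2625)
Y = -394842 (Y = 6*(-65807) = -394842)
(Y + j)*(-3478646 + 2667765) = (-394842 + 1519304798353/209197880522)*(-3478646 + 2667765) = -82598590236269171/209197880522*(-810881) = 66977627449376181649651/209197880522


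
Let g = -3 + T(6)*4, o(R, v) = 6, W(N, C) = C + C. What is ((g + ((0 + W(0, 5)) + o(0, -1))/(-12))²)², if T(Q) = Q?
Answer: 12117361/81 ≈ 1.4960e+5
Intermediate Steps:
W(N, C) = 2*C
g = 21 (g = -3 + 6*4 = -3 + 24 = 21)
((g + ((0 + W(0, 5)) + o(0, -1))/(-12))²)² = ((21 + ((0 + 2*5) + 6)/(-12))²)² = ((21 + ((0 + 10) + 6)*(-1/12))²)² = ((21 + (10 + 6)*(-1/12))²)² = ((21 + 16*(-1/12))²)² = ((21 - 4/3)²)² = ((59/3)²)² = (3481/9)² = 12117361/81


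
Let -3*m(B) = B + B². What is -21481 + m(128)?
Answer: -26985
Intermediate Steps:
m(B) = -B/3 - B²/3 (m(B) = -(B + B²)/3 = -B/3 - B²/3)
-21481 + m(128) = -21481 - ⅓*128*(1 + 128) = -21481 - ⅓*128*129 = -21481 - 5504 = -26985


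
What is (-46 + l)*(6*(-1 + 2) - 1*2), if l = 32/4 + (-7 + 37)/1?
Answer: -32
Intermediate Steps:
l = 38 (l = 32*(¼) + 30*1 = 8 + 30 = 38)
(-46 + l)*(6*(-1 + 2) - 1*2) = (-46 + 38)*(6*(-1 + 2) - 1*2) = -8*(6*1 - 2) = -8*(6 - 2) = -8*4 = -32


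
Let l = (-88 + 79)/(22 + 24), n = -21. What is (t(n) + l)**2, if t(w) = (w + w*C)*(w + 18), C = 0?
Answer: 8346321/2116 ≈ 3944.4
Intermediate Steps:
t(w) = w*(18 + w) (t(w) = (w + w*0)*(w + 18) = (w + 0)*(18 + w) = w*(18 + w))
l = -9/46 ≈ -0.19565
(t(n) + l)**2 = (-21*(18 - 21) - 9/46)**2 = (-21*(-3) - 9/46)**2 = (63 - 9/46)**2 = (2889/46)**2 = 8346321/2116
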